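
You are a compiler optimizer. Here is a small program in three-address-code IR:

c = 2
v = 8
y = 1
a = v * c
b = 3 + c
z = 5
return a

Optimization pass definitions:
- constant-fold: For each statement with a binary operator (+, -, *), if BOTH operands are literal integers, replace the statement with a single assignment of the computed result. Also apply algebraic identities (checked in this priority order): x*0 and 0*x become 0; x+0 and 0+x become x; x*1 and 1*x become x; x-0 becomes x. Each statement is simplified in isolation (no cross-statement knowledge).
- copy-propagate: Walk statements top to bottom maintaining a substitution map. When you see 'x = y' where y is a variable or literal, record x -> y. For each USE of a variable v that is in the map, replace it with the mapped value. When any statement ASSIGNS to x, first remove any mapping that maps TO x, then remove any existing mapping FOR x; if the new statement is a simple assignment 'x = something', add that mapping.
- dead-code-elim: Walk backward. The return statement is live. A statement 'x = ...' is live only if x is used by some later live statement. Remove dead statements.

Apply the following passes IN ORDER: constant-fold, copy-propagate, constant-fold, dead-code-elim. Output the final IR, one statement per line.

Answer: a = 16
return a

Derivation:
Initial IR:
  c = 2
  v = 8
  y = 1
  a = v * c
  b = 3 + c
  z = 5
  return a
After constant-fold (7 stmts):
  c = 2
  v = 8
  y = 1
  a = v * c
  b = 3 + c
  z = 5
  return a
After copy-propagate (7 stmts):
  c = 2
  v = 8
  y = 1
  a = 8 * 2
  b = 3 + 2
  z = 5
  return a
After constant-fold (7 stmts):
  c = 2
  v = 8
  y = 1
  a = 16
  b = 5
  z = 5
  return a
After dead-code-elim (2 stmts):
  a = 16
  return a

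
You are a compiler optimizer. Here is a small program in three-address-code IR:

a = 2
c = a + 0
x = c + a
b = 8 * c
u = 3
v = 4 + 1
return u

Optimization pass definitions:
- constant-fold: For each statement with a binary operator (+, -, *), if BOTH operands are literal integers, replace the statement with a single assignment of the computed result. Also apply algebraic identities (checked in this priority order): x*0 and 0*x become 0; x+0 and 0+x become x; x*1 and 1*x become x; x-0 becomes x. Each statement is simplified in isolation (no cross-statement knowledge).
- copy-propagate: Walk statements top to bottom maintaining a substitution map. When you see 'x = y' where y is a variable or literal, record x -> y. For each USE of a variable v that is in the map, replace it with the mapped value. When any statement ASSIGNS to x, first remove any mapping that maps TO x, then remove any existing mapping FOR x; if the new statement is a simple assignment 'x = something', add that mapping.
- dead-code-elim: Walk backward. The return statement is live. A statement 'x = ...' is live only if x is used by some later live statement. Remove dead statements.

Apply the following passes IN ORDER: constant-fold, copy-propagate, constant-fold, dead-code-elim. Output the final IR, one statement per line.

Initial IR:
  a = 2
  c = a + 0
  x = c + a
  b = 8 * c
  u = 3
  v = 4 + 1
  return u
After constant-fold (7 stmts):
  a = 2
  c = a
  x = c + a
  b = 8 * c
  u = 3
  v = 5
  return u
After copy-propagate (7 stmts):
  a = 2
  c = 2
  x = 2 + 2
  b = 8 * 2
  u = 3
  v = 5
  return 3
After constant-fold (7 stmts):
  a = 2
  c = 2
  x = 4
  b = 16
  u = 3
  v = 5
  return 3
After dead-code-elim (1 stmts):
  return 3

Answer: return 3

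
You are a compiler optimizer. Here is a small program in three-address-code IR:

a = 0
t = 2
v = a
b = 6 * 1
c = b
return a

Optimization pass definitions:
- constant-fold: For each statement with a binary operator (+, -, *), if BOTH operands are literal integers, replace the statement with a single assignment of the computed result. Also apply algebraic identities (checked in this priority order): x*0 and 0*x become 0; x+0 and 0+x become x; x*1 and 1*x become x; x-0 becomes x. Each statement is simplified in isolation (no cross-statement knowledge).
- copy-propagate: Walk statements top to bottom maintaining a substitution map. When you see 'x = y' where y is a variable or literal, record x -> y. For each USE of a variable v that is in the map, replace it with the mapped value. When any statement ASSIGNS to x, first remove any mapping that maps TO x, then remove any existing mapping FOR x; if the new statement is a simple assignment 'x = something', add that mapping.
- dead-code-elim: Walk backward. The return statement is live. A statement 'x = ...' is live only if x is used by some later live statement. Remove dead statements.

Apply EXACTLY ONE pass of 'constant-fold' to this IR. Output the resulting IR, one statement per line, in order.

Applying constant-fold statement-by-statement:
  [1] a = 0  (unchanged)
  [2] t = 2  (unchanged)
  [3] v = a  (unchanged)
  [4] b = 6 * 1  -> b = 6
  [5] c = b  (unchanged)
  [6] return a  (unchanged)
Result (6 stmts):
  a = 0
  t = 2
  v = a
  b = 6
  c = b
  return a

Answer: a = 0
t = 2
v = a
b = 6
c = b
return a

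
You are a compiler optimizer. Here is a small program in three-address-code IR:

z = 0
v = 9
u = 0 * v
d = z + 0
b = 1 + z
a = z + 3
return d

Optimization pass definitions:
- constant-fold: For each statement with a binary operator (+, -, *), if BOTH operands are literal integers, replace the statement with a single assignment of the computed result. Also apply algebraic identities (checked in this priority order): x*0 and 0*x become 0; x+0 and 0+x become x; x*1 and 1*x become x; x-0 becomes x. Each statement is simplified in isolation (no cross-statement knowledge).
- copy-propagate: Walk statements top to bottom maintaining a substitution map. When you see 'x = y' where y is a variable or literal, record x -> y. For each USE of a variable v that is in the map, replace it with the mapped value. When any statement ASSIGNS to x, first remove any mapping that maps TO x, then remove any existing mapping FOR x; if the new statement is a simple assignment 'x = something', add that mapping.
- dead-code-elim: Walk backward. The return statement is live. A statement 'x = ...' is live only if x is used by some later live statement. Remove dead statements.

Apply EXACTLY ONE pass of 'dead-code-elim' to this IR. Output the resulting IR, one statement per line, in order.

Answer: z = 0
d = z + 0
return d

Derivation:
Applying dead-code-elim statement-by-statement:
  [7] return d  -> KEEP (return); live=['d']
  [6] a = z + 3  -> DEAD (a not live)
  [5] b = 1 + z  -> DEAD (b not live)
  [4] d = z + 0  -> KEEP; live=['z']
  [3] u = 0 * v  -> DEAD (u not live)
  [2] v = 9  -> DEAD (v not live)
  [1] z = 0  -> KEEP; live=[]
Result (3 stmts):
  z = 0
  d = z + 0
  return d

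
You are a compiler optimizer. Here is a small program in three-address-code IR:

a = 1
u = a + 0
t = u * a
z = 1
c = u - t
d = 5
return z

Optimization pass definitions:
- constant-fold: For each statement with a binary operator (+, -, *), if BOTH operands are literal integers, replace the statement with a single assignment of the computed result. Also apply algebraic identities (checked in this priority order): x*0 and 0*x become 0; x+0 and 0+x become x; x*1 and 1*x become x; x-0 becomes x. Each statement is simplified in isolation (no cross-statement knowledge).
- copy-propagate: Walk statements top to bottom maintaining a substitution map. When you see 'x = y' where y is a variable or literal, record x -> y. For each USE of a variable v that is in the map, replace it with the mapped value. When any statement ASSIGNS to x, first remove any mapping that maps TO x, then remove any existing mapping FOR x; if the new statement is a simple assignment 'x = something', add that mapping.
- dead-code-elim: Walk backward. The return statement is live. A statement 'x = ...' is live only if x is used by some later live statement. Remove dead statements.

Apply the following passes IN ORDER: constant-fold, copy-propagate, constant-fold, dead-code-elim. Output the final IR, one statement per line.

Initial IR:
  a = 1
  u = a + 0
  t = u * a
  z = 1
  c = u - t
  d = 5
  return z
After constant-fold (7 stmts):
  a = 1
  u = a
  t = u * a
  z = 1
  c = u - t
  d = 5
  return z
After copy-propagate (7 stmts):
  a = 1
  u = 1
  t = 1 * 1
  z = 1
  c = 1 - t
  d = 5
  return 1
After constant-fold (7 stmts):
  a = 1
  u = 1
  t = 1
  z = 1
  c = 1 - t
  d = 5
  return 1
After dead-code-elim (1 stmts):
  return 1

Answer: return 1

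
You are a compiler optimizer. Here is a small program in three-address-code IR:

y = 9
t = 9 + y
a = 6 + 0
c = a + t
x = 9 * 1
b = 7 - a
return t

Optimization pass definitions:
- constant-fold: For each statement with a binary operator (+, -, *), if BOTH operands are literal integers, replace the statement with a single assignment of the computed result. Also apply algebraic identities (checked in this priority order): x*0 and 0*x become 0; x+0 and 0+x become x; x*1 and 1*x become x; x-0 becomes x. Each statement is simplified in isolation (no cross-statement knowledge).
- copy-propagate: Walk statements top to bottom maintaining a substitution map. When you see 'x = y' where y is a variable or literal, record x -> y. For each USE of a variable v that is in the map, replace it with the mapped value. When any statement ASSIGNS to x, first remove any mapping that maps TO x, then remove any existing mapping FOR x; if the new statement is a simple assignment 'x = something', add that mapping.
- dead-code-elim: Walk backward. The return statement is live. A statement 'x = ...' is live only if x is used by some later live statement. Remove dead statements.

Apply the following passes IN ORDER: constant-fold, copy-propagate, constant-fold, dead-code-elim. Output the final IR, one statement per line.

Answer: t = 18
return t

Derivation:
Initial IR:
  y = 9
  t = 9 + y
  a = 6 + 0
  c = a + t
  x = 9 * 1
  b = 7 - a
  return t
After constant-fold (7 stmts):
  y = 9
  t = 9 + y
  a = 6
  c = a + t
  x = 9
  b = 7 - a
  return t
After copy-propagate (7 stmts):
  y = 9
  t = 9 + 9
  a = 6
  c = 6 + t
  x = 9
  b = 7 - 6
  return t
After constant-fold (7 stmts):
  y = 9
  t = 18
  a = 6
  c = 6 + t
  x = 9
  b = 1
  return t
After dead-code-elim (2 stmts):
  t = 18
  return t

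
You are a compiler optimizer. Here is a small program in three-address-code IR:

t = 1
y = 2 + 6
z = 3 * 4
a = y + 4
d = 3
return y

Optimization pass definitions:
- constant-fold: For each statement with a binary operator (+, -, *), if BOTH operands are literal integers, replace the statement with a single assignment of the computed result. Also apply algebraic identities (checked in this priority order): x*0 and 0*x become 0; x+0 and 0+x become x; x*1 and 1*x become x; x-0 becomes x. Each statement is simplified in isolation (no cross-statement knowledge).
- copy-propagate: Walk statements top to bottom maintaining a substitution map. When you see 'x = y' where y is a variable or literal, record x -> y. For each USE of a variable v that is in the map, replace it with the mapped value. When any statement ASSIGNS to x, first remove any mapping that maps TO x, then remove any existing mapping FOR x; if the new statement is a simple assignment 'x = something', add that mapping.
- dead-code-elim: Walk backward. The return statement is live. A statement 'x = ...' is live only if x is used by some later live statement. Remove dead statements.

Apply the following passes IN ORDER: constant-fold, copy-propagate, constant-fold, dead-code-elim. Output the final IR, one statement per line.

Initial IR:
  t = 1
  y = 2 + 6
  z = 3 * 4
  a = y + 4
  d = 3
  return y
After constant-fold (6 stmts):
  t = 1
  y = 8
  z = 12
  a = y + 4
  d = 3
  return y
After copy-propagate (6 stmts):
  t = 1
  y = 8
  z = 12
  a = 8 + 4
  d = 3
  return 8
After constant-fold (6 stmts):
  t = 1
  y = 8
  z = 12
  a = 12
  d = 3
  return 8
After dead-code-elim (1 stmts):
  return 8

Answer: return 8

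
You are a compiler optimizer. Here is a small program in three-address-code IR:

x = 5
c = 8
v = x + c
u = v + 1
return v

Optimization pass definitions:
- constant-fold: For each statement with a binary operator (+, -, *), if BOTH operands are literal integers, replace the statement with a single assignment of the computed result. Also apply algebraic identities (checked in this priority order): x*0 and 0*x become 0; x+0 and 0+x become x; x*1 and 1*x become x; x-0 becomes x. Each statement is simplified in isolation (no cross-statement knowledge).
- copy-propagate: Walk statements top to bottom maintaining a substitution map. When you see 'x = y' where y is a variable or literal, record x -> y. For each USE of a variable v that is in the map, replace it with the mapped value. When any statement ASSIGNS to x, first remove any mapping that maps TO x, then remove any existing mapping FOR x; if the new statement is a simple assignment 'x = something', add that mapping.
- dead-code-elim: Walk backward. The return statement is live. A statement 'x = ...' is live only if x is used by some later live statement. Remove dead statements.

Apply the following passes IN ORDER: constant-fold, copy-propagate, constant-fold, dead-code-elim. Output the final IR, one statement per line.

Initial IR:
  x = 5
  c = 8
  v = x + c
  u = v + 1
  return v
After constant-fold (5 stmts):
  x = 5
  c = 8
  v = x + c
  u = v + 1
  return v
After copy-propagate (5 stmts):
  x = 5
  c = 8
  v = 5 + 8
  u = v + 1
  return v
After constant-fold (5 stmts):
  x = 5
  c = 8
  v = 13
  u = v + 1
  return v
After dead-code-elim (2 stmts):
  v = 13
  return v

Answer: v = 13
return v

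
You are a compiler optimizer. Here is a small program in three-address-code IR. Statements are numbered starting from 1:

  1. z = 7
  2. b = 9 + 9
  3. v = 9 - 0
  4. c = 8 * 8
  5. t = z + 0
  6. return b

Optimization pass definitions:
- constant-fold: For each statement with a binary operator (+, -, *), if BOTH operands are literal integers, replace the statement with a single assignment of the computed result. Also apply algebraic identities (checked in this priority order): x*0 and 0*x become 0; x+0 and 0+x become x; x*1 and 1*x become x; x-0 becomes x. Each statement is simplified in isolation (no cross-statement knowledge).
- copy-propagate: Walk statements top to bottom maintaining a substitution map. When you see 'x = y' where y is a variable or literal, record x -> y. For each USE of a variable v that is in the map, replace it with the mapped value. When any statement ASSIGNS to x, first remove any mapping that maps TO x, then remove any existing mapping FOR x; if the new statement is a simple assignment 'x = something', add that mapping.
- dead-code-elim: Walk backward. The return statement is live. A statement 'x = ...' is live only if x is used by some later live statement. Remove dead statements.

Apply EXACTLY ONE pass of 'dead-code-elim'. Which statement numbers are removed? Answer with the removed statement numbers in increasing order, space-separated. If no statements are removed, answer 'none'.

Backward liveness scan:
Stmt 1 'z = 7': DEAD (z not in live set [])
Stmt 2 'b = 9 + 9': KEEP (b is live); live-in = []
Stmt 3 'v = 9 - 0': DEAD (v not in live set ['b'])
Stmt 4 'c = 8 * 8': DEAD (c not in live set ['b'])
Stmt 5 't = z + 0': DEAD (t not in live set ['b'])
Stmt 6 'return b': KEEP (return); live-in = ['b']
Removed statement numbers: [1, 3, 4, 5]
Surviving IR:
  b = 9 + 9
  return b

Answer: 1 3 4 5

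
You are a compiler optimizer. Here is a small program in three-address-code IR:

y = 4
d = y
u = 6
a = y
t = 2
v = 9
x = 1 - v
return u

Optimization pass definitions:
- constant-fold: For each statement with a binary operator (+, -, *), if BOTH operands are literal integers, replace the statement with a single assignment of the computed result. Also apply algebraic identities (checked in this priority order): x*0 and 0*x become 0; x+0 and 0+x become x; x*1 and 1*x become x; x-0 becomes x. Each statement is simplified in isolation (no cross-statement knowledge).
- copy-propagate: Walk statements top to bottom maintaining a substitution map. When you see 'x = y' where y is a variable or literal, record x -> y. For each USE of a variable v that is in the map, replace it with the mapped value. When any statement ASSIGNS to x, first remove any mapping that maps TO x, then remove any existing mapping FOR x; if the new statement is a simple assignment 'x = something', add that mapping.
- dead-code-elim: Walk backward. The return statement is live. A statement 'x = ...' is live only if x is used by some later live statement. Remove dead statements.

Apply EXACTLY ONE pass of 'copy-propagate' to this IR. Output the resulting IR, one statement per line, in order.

Answer: y = 4
d = 4
u = 6
a = 4
t = 2
v = 9
x = 1 - 9
return 6

Derivation:
Applying copy-propagate statement-by-statement:
  [1] y = 4  (unchanged)
  [2] d = y  -> d = 4
  [3] u = 6  (unchanged)
  [4] a = y  -> a = 4
  [5] t = 2  (unchanged)
  [6] v = 9  (unchanged)
  [7] x = 1 - v  -> x = 1 - 9
  [8] return u  -> return 6
Result (8 stmts):
  y = 4
  d = 4
  u = 6
  a = 4
  t = 2
  v = 9
  x = 1 - 9
  return 6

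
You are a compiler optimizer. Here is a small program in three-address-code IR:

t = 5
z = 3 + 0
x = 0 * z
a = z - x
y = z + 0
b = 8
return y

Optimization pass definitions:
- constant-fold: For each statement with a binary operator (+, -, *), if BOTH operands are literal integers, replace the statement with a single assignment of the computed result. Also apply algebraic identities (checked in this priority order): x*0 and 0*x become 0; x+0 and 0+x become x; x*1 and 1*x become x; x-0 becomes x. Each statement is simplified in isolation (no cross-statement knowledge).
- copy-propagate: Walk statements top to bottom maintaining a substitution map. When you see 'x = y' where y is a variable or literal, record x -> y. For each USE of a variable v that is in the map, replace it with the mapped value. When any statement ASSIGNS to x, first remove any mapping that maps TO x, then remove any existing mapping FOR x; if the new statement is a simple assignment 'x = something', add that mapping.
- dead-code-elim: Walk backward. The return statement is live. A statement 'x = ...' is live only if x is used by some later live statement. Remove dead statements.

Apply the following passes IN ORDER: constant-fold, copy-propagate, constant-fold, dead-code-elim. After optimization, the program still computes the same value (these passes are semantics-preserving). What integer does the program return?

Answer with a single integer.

Answer: 3

Derivation:
Initial IR:
  t = 5
  z = 3 + 0
  x = 0 * z
  a = z - x
  y = z + 0
  b = 8
  return y
After constant-fold (7 stmts):
  t = 5
  z = 3
  x = 0
  a = z - x
  y = z
  b = 8
  return y
After copy-propagate (7 stmts):
  t = 5
  z = 3
  x = 0
  a = 3 - 0
  y = 3
  b = 8
  return 3
After constant-fold (7 stmts):
  t = 5
  z = 3
  x = 0
  a = 3
  y = 3
  b = 8
  return 3
After dead-code-elim (1 stmts):
  return 3
Evaluate:
  t = 5  =>  t = 5
  z = 3 + 0  =>  z = 3
  x = 0 * z  =>  x = 0
  a = z - x  =>  a = 3
  y = z + 0  =>  y = 3
  b = 8  =>  b = 8
  return y = 3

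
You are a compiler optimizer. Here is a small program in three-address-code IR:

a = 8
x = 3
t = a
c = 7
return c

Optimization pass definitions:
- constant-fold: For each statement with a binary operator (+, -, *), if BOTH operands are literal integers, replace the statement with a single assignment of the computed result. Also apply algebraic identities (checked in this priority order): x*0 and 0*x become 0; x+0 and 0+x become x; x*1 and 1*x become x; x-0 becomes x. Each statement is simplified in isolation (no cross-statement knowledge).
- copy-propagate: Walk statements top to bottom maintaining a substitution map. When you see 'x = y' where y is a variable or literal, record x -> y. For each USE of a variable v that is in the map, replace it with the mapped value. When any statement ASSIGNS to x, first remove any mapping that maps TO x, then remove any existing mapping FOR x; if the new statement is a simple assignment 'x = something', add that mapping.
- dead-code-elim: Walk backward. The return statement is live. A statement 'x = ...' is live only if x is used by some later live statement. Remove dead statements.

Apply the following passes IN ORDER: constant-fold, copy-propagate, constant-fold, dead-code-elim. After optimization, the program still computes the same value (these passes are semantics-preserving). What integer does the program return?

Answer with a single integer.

Initial IR:
  a = 8
  x = 3
  t = a
  c = 7
  return c
After constant-fold (5 stmts):
  a = 8
  x = 3
  t = a
  c = 7
  return c
After copy-propagate (5 stmts):
  a = 8
  x = 3
  t = 8
  c = 7
  return 7
After constant-fold (5 stmts):
  a = 8
  x = 3
  t = 8
  c = 7
  return 7
After dead-code-elim (1 stmts):
  return 7
Evaluate:
  a = 8  =>  a = 8
  x = 3  =>  x = 3
  t = a  =>  t = 8
  c = 7  =>  c = 7
  return c = 7

Answer: 7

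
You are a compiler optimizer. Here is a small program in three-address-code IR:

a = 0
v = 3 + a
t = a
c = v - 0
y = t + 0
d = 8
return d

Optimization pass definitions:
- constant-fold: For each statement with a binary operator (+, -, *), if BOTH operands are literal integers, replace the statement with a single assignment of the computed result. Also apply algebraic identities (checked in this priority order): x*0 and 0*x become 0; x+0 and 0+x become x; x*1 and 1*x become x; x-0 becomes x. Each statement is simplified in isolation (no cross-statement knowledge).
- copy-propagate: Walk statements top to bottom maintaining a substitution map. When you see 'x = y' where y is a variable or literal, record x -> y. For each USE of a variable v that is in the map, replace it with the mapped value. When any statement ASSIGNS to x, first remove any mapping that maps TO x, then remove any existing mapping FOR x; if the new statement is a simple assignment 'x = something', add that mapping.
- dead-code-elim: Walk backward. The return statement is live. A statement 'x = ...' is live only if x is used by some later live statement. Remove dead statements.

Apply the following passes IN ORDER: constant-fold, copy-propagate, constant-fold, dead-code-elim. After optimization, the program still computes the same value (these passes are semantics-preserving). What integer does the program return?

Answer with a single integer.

Answer: 8

Derivation:
Initial IR:
  a = 0
  v = 3 + a
  t = a
  c = v - 0
  y = t + 0
  d = 8
  return d
After constant-fold (7 stmts):
  a = 0
  v = 3 + a
  t = a
  c = v
  y = t
  d = 8
  return d
After copy-propagate (7 stmts):
  a = 0
  v = 3 + 0
  t = 0
  c = v
  y = 0
  d = 8
  return 8
After constant-fold (7 stmts):
  a = 0
  v = 3
  t = 0
  c = v
  y = 0
  d = 8
  return 8
After dead-code-elim (1 stmts):
  return 8
Evaluate:
  a = 0  =>  a = 0
  v = 3 + a  =>  v = 3
  t = a  =>  t = 0
  c = v - 0  =>  c = 3
  y = t + 0  =>  y = 0
  d = 8  =>  d = 8
  return d = 8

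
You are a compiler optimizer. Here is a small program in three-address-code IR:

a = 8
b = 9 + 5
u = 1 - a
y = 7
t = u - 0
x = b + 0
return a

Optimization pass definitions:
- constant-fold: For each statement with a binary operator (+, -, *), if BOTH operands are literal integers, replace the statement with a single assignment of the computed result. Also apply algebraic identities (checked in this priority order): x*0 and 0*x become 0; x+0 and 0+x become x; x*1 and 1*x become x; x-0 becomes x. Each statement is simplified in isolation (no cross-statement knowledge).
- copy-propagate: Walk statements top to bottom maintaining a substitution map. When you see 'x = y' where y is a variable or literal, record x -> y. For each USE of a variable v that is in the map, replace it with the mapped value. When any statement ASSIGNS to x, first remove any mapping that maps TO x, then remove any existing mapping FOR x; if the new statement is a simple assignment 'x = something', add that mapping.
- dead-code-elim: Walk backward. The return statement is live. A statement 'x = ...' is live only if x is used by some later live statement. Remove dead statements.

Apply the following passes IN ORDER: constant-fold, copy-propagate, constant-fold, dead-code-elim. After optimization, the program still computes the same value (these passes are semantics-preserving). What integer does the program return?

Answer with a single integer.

Initial IR:
  a = 8
  b = 9 + 5
  u = 1 - a
  y = 7
  t = u - 0
  x = b + 0
  return a
After constant-fold (7 stmts):
  a = 8
  b = 14
  u = 1 - a
  y = 7
  t = u
  x = b
  return a
After copy-propagate (7 stmts):
  a = 8
  b = 14
  u = 1 - 8
  y = 7
  t = u
  x = 14
  return 8
After constant-fold (7 stmts):
  a = 8
  b = 14
  u = -7
  y = 7
  t = u
  x = 14
  return 8
After dead-code-elim (1 stmts):
  return 8
Evaluate:
  a = 8  =>  a = 8
  b = 9 + 5  =>  b = 14
  u = 1 - a  =>  u = -7
  y = 7  =>  y = 7
  t = u - 0  =>  t = -7
  x = b + 0  =>  x = 14
  return a = 8

Answer: 8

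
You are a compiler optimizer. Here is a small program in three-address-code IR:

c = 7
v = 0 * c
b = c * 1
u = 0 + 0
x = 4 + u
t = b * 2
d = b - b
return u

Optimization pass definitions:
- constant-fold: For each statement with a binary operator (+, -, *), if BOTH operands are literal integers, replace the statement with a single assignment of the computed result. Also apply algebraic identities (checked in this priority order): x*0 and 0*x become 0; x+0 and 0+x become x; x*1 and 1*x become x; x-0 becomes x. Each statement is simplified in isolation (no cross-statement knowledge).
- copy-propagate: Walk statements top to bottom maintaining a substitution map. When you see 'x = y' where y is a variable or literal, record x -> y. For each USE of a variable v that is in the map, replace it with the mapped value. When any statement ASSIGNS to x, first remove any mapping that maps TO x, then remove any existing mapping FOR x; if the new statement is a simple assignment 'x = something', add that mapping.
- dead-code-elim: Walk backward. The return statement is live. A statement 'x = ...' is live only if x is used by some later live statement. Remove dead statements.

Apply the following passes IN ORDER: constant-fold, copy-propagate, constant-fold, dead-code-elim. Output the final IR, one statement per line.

Initial IR:
  c = 7
  v = 0 * c
  b = c * 1
  u = 0 + 0
  x = 4 + u
  t = b * 2
  d = b - b
  return u
After constant-fold (8 stmts):
  c = 7
  v = 0
  b = c
  u = 0
  x = 4 + u
  t = b * 2
  d = b - b
  return u
After copy-propagate (8 stmts):
  c = 7
  v = 0
  b = 7
  u = 0
  x = 4 + 0
  t = 7 * 2
  d = 7 - 7
  return 0
After constant-fold (8 stmts):
  c = 7
  v = 0
  b = 7
  u = 0
  x = 4
  t = 14
  d = 0
  return 0
After dead-code-elim (1 stmts):
  return 0

Answer: return 0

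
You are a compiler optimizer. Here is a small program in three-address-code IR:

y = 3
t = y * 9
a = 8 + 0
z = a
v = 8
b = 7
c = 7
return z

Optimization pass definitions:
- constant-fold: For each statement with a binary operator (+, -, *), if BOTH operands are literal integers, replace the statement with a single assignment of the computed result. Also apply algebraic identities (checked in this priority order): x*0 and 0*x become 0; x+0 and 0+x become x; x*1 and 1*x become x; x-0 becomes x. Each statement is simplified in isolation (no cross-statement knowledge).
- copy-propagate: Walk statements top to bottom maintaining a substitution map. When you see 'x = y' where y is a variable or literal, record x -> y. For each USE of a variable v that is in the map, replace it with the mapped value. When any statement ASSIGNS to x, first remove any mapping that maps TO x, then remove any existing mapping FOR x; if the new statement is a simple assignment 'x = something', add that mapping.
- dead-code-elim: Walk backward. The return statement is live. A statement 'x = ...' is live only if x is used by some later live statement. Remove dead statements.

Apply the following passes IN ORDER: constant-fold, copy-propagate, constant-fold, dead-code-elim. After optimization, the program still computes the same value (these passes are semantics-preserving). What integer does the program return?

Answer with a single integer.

Initial IR:
  y = 3
  t = y * 9
  a = 8 + 0
  z = a
  v = 8
  b = 7
  c = 7
  return z
After constant-fold (8 stmts):
  y = 3
  t = y * 9
  a = 8
  z = a
  v = 8
  b = 7
  c = 7
  return z
After copy-propagate (8 stmts):
  y = 3
  t = 3 * 9
  a = 8
  z = 8
  v = 8
  b = 7
  c = 7
  return 8
After constant-fold (8 stmts):
  y = 3
  t = 27
  a = 8
  z = 8
  v = 8
  b = 7
  c = 7
  return 8
After dead-code-elim (1 stmts):
  return 8
Evaluate:
  y = 3  =>  y = 3
  t = y * 9  =>  t = 27
  a = 8 + 0  =>  a = 8
  z = a  =>  z = 8
  v = 8  =>  v = 8
  b = 7  =>  b = 7
  c = 7  =>  c = 7
  return z = 8

Answer: 8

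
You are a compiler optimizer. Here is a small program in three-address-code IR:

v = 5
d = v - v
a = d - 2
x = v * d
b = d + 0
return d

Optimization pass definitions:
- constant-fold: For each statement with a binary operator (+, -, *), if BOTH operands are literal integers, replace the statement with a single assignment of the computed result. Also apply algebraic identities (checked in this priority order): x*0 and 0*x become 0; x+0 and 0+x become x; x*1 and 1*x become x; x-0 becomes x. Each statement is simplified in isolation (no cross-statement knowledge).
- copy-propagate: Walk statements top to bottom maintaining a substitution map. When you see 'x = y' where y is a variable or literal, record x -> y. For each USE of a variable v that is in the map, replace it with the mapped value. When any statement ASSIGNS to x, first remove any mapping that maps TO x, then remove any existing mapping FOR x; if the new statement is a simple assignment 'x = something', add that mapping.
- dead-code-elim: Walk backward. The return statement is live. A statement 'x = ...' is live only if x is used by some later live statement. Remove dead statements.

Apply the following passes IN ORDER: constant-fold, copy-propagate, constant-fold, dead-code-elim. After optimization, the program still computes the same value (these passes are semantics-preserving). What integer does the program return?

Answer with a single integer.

Initial IR:
  v = 5
  d = v - v
  a = d - 2
  x = v * d
  b = d + 0
  return d
After constant-fold (6 stmts):
  v = 5
  d = v - v
  a = d - 2
  x = v * d
  b = d
  return d
After copy-propagate (6 stmts):
  v = 5
  d = 5 - 5
  a = d - 2
  x = 5 * d
  b = d
  return d
After constant-fold (6 stmts):
  v = 5
  d = 0
  a = d - 2
  x = 5 * d
  b = d
  return d
After dead-code-elim (2 stmts):
  d = 0
  return d
Evaluate:
  v = 5  =>  v = 5
  d = v - v  =>  d = 0
  a = d - 2  =>  a = -2
  x = v * d  =>  x = 0
  b = d + 0  =>  b = 0
  return d = 0

Answer: 0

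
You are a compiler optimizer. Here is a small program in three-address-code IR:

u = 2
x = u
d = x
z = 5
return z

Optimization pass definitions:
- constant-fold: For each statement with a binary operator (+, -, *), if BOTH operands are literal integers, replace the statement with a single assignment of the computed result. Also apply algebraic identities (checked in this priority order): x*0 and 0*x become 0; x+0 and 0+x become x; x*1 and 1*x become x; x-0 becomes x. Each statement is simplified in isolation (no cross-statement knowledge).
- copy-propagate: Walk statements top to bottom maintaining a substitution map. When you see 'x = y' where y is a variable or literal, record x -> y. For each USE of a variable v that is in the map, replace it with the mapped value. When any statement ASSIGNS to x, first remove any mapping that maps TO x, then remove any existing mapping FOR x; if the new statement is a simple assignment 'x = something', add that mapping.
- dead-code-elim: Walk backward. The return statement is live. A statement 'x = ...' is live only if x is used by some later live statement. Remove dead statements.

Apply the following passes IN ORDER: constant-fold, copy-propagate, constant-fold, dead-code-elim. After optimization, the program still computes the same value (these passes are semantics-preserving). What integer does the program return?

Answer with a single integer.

Initial IR:
  u = 2
  x = u
  d = x
  z = 5
  return z
After constant-fold (5 stmts):
  u = 2
  x = u
  d = x
  z = 5
  return z
After copy-propagate (5 stmts):
  u = 2
  x = 2
  d = 2
  z = 5
  return 5
After constant-fold (5 stmts):
  u = 2
  x = 2
  d = 2
  z = 5
  return 5
After dead-code-elim (1 stmts):
  return 5
Evaluate:
  u = 2  =>  u = 2
  x = u  =>  x = 2
  d = x  =>  d = 2
  z = 5  =>  z = 5
  return z = 5

Answer: 5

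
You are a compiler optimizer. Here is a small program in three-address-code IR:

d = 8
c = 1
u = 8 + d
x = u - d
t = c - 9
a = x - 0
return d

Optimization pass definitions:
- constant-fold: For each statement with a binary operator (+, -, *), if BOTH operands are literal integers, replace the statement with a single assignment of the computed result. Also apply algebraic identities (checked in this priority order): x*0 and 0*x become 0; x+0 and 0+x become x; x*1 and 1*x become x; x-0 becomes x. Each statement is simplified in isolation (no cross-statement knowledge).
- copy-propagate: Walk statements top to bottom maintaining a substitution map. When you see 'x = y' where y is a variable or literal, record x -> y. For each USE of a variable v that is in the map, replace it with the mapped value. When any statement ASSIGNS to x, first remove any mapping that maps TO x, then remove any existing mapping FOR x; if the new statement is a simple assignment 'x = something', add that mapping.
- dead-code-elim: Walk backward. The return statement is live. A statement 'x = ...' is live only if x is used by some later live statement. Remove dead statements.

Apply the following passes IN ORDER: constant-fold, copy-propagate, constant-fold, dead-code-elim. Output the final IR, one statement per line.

Initial IR:
  d = 8
  c = 1
  u = 8 + d
  x = u - d
  t = c - 9
  a = x - 0
  return d
After constant-fold (7 stmts):
  d = 8
  c = 1
  u = 8 + d
  x = u - d
  t = c - 9
  a = x
  return d
After copy-propagate (7 stmts):
  d = 8
  c = 1
  u = 8 + 8
  x = u - 8
  t = 1 - 9
  a = x
  return 8
After constant-fold (7 stmts):
  d = 8
  c = 1
  u = 16
  x = u - 8
  t = -8
  a = x
  return 8
After dead-code-elim (1 stmts):
  return 8

Answer: return 8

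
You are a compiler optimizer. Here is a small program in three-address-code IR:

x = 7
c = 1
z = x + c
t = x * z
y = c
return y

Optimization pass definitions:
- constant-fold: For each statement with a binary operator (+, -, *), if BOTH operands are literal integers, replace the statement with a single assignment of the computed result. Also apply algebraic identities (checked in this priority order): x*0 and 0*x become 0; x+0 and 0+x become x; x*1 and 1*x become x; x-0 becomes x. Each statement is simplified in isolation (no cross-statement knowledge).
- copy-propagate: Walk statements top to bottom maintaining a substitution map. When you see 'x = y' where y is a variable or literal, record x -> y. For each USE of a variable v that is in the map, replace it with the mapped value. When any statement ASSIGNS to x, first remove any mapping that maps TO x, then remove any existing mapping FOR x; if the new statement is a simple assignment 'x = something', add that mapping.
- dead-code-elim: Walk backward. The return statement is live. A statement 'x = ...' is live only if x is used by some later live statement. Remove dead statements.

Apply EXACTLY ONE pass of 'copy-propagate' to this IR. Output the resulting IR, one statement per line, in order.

Applying copy-propagate statement-by-statement:
  [1] x = 7  (unchanged)
  [2] c = 1  (unchanged)
  [3] z = x + c  -> z = 7 + 1
  [4] t = x * z  -> t = 7 * z
  [5] y = c  -> y = 1
  [6] return y  -> return 1
Result (6 stmts):
  x = 7
  c = 1
  z = 7 + 1
  t = 7 * z
  y = 1
  return 1

Answer: x = 7
c = 1
z = 7 + 1
t = 7 * z
y = 1
return 1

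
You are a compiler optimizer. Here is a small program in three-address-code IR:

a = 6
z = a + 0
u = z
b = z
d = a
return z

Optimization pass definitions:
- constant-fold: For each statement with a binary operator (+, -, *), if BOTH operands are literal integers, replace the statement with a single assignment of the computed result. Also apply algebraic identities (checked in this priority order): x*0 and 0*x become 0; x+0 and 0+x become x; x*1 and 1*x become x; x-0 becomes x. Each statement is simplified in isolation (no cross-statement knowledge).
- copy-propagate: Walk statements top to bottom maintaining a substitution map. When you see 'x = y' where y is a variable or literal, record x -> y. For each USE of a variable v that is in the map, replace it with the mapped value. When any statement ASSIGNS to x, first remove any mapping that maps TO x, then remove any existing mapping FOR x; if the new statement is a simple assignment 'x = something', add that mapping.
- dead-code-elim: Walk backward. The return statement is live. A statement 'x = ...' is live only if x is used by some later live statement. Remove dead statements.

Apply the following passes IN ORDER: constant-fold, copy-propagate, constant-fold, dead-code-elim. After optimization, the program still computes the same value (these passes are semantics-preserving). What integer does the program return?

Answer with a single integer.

Answer: 6

Derivation:
Initial IR:
  a = 6
  z = a + 0
  u = z
  b = z
  d = a
  return z
After constant-fold (6 stmts):
  a = 6
  z = a
  u = z
  b = z
  d = a
  return z
After copy-propagate (6 stmts):
  a = 6
  z = 6
  u = 6
  b = 6
  d = 6
  return 6
After constant-fold (6 stmts):
  a = 6
  z = 6
  u = 6
  b = 6
  d = 6
  return 6
After dead-code-elim (1 stmts):
  return 6
Evaluate:
  a = 6  =>  a = 6
  z = a + 0  =>  z = 6
  u = z  =>  u = 6
  b = z  =>  b = 6
  d = a  =>  d = 6
  return z = 6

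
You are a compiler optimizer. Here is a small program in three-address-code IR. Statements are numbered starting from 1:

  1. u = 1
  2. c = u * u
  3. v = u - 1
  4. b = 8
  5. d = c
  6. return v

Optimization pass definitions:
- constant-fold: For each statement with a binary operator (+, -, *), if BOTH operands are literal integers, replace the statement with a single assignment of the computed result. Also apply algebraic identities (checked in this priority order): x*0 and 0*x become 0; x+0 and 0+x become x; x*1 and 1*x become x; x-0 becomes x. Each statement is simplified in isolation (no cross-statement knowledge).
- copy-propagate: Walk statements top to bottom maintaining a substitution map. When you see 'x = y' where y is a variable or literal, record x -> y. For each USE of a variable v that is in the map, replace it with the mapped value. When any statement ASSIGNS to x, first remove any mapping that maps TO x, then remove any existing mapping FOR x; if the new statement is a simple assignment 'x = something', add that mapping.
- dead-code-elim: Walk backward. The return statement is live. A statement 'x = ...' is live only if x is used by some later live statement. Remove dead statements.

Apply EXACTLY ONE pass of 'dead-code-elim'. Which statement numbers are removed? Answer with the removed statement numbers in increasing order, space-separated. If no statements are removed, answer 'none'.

Answer: 2 4 5

Derivation:
Backward liveness scan:
Stmt 1 'u = 1': KEEP (u is live); live-in = []
Stmt 2 'c = u * u': DEAD (c not in live set ['u'])
Stmt 3 'v = u - 1': KEEP (v is live); live-in = ['u']
Stmt 4 'b = 8': DEAD (b not in live set ['v'])
Stmt 5 'd = c': DEAD (d not in live set ['v'])
Stmt 6 'return v': KEEP (return); live-in = ['v']
Removed statement numbers: [2, 4, 5]
Surviving IR:
  u = 1
  v = u - 1
  return v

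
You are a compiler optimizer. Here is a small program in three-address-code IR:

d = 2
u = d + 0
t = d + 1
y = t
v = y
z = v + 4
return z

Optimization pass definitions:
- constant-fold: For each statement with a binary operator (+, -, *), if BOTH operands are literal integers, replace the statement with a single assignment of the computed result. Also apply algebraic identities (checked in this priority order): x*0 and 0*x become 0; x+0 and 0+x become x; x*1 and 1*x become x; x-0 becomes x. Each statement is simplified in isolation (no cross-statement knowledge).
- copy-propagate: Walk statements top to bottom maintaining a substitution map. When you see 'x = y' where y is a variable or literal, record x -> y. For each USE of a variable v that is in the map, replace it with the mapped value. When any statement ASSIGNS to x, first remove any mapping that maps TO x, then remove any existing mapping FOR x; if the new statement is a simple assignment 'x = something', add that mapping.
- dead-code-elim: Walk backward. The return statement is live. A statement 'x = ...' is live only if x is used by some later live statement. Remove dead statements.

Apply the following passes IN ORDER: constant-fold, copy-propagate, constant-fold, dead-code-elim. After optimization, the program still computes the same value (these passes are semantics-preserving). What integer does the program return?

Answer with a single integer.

Initial IR:
  d = 2
  u = d + 0
  t = d + 1
  y = t
  v = y
  z = v + 4
  return z
After constant-fold (7 stmts):
  d = 2
  u = d
  t = d + 1
  y = t
  v = y
  z = v + 4
  return z
After copy-propagate (7 stmts):
  d = 2
  u = 2
  t = 2 + 1
  y = t
  v = t
  z = t + 4
  return z
After constant-fold (7 stmts):
  d = 2
  u = 2
  t = 3
  y = t
  v = t
  z = t + 4
  return z
After dead-code-elim (3 stmts):
  t = 3
  z = t + 4
  return z
Evaluate:
  d = 2  =>  d = 2
  u = d + 0  =>  u = 2
  t = d + 1  =>  t = 3
  y = t  =>  y = 3
  v = y  =>  v = 3
  z = v + 4  =>  z = 7
  return z = 7

Answer: 7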